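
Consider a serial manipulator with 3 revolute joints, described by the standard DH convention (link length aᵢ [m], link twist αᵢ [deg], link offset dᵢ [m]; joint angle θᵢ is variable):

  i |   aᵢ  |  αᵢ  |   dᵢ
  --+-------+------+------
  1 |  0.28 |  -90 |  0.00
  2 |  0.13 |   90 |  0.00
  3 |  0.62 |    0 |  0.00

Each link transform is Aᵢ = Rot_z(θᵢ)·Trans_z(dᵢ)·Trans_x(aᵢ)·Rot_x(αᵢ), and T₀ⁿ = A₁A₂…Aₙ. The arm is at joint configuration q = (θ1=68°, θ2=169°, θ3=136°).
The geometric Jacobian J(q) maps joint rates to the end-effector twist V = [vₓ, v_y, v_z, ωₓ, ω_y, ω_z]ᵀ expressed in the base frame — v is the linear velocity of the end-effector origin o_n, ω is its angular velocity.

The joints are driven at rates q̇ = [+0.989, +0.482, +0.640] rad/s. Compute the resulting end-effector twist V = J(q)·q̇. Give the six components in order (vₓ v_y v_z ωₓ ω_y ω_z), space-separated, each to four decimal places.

o_n = [-0.1782, 0.7085, 0.0603]
J₁: ẑ×o_n = [-0.7085, -0.1782, 0.0000], ω = ẑ
J2: z=[-0.9272, 0.3746, 0.0000] o=[0.1049, 0.2596, 0.0000] → [0.0226, 0.0559, -0.3102, -0.9272, 0.3746, 0.0000]
J3: z=[0.0715, 0.1769, -0.9816] o=[0.0571, 0.1413, -0.0248] → [0.5719, 0.2249, 0.0822, 0.0715, 0.1769, -0.9816]
V = J·q̇ = [-0.3239, -0.0054, -0.0969, -0.4012, 0.2938, 0.3608]

-0.3239 -0.0054 -0.0969 -0.4012 0.2938 0.3608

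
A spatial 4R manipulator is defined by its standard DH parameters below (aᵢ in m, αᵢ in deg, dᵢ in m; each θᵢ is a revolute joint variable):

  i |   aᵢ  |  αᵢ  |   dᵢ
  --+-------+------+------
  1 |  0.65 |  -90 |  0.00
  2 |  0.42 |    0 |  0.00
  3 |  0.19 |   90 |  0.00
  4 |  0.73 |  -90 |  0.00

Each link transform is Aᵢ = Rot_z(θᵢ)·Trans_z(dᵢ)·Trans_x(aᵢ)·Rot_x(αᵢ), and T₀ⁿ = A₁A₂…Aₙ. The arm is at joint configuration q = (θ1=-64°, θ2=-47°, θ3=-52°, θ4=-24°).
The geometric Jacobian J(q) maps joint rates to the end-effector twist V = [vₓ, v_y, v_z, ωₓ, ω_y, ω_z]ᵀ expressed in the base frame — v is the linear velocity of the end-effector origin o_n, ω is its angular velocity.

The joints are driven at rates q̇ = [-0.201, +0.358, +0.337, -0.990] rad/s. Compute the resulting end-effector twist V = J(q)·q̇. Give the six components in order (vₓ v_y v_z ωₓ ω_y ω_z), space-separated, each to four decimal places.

o_n = [0.0849, -0.8513, 1.1535]
J₁: ẑ×o_n = [0.8513, 0.0849, -0.0000], ω = ẑ
J2: z=[0.8988, 0.4384, 0.0000] o=[0.2849, -0.5842, 0.0000] → [0.5057, -1.0368, -0.1524, 0.8988, 0.4384, 0.0000]
J3: z=[0.8988, 0.4384, 0.0000] o=[0.4105, -0.8417, 0.3072] → [0.3710, -0.7607, 0.1340, 0.8988, 0.4384, 0.0000]
J4: z=[-0.4330, 0.8877, -0.1564] o=[0.3975, -0.8150, 0.4948] → [0.5790, 0.3341, 0.2933, -0.4330, 0.8877, -0.1564]
V = J·q̇ = [-0.4383, -0.9753, -0.2997, 1.0533, -0.5742, -0.0461]

-0.4383 -0.9753 -0.2997 1.0533 -0.5742 -0.0461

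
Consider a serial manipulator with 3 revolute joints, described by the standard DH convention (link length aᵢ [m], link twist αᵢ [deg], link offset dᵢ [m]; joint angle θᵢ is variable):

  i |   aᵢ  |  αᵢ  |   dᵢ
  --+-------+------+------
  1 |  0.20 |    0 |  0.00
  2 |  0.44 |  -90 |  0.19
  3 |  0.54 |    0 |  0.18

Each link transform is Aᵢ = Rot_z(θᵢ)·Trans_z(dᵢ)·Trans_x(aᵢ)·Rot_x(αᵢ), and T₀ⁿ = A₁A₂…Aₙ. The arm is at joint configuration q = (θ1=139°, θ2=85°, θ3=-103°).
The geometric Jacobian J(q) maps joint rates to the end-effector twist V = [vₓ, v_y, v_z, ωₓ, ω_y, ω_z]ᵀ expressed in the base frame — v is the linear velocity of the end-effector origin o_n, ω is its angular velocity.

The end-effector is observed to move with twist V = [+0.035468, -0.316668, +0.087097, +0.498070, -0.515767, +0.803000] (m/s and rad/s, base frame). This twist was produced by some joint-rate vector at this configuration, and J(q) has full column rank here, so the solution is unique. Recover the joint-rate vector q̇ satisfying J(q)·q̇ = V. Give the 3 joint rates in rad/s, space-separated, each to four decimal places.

-0.1920 0.9950 0.7170

o_n = [-0.2550, -0.2195, 0.7162]
J₁: ẑ×o_n = [0.2195, -0.2550, 0.0000], ω = ẑ
J2: z=[0.0000, 0.0000, 1.0000] o=[-0.1509, 0.1312, 0.0000] → [0.3507, -0.1041, 0.0000, 0.0000, 0.0000, 1.0000]
J3: z=[0.6947, -0.7193, 0.0000] o=[-0.4675, -0.1744, 0.1900] → [-0.3785, -0.3655, 0.1215, 0.6947, -0.7193, 0.0000]
q̇ = J⁺·V = [-0.1920, 0.9950, 0.7170]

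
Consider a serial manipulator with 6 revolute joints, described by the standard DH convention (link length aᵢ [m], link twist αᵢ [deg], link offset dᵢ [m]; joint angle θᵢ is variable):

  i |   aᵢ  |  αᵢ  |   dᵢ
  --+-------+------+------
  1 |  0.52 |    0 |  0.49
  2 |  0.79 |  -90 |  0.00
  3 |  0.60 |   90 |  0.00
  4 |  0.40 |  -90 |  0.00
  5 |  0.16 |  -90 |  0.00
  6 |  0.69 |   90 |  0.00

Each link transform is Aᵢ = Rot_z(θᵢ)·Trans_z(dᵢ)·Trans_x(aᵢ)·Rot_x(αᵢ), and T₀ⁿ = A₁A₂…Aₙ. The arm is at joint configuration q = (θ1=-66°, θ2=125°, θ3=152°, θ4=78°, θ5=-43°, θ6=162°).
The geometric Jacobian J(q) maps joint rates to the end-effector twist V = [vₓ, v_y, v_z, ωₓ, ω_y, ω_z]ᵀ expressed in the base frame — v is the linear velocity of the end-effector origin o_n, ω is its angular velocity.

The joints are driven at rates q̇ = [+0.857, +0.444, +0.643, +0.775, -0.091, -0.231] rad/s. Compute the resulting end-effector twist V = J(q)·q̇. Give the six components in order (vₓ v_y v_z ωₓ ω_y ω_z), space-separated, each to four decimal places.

0.2354 0.0602 0.4860 -0.2002 0.5793 0.4411

o_n = [0.1723, -0.5560, 0.4056]
J₁: ẑ×o_n = [0.5560, 0.1723, -0.0000], ω = ẑ
J2: z=[0.0000, 0.0000, 1.0000] o=[0.2115, -0.4750, 0.4900] → [0.0810, -0.0392, 0.0000, 0.0000, 0.0000, 1.0000]
J3: z=[-0.8572, 0.5150, 0.0000] o=[0.6184, 0.2021, 0.4900] → [-0.0435, -0.0723, 0.8796, -0.8572, 0.5150, 0.0000]
J4: z=[0.2418, 0.4024, -0.8829] o=[0.3455, -0.2520, 0.2083] → [-0.1890, 0.1053, -0.0038, 0.2418, 0.4024, -0.8829]
J5: z=[0.2666, 0.8474, 0.4592] o=[-0.0277, -0.1134, 0.1693] → [0.4035, 0.0288, -0.2874, 0.2666, 0.8474, 0.4592]
J6: z=[-0.8131, -0.0580, 0.5792] o=[-0.1105, -0.0290, 0.0615] → [0.2853, 0.4435, 0.4450, -0.8131, -0.0580, 0.5792]
V = J·q̇ = [0.2354, 0.0602, 0.4860, -0.2002, 0.5793, 0.4411]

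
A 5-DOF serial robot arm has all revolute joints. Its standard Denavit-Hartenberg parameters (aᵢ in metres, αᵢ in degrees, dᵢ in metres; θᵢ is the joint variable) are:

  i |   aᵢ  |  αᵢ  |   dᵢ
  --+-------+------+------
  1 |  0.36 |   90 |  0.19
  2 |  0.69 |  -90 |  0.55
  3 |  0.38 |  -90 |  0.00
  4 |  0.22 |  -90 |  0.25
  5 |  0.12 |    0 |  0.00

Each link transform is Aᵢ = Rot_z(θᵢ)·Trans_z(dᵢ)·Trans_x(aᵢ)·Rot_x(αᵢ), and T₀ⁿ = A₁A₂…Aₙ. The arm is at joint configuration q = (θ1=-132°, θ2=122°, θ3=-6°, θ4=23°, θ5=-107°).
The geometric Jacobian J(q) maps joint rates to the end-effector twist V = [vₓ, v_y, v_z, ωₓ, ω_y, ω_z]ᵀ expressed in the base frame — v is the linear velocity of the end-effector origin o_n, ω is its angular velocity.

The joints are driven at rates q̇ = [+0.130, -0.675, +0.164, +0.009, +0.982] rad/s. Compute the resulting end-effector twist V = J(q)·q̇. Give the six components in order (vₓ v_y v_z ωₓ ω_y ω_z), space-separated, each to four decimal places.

-0.4689 -0.6498 0.4865 -0.0168 -1.1007 0.1993

o_n = [-0.0116, 0.3529, 1.3098]
J₁: ẑ×o_n = [-0.3529, -0.0116, 0.0000], ω = ẑ
J2: z=[-0.7431, 0.6691, 0.0000] o=[-0.2409, -0.2675, 0.1900] → [0.7493, 0.8322, -0.6145, -0.7431, 0.6691, 0.0000]
J3: z=[0.5675, 0.6302, -0.5299] o=[-0.4050, 0.3722, 0.7752] → [0.3267, -0.5119, -0.2589, 0.5675, 0.6302, -0.5299]
J4: z=[0.7761, -0.6243, 0.0886] o=[-0.3005, 0.5476, 1.0956] → [-0.1165, -0.1406, 0.0293, 0.7761, -0.6243, 0.0886]
J5: z=[-0.6298, -0.7605, 0.1582] o=[-0.0995, 0.4308, 1.3342] → [0.0308, -0.0014, 0.1160, -0.6298, -0.7605, 0.1582]
V = J·q̇ = [-0.4689, -0.6498, 0.4865, -0.0168, -1.1007, 0.1993]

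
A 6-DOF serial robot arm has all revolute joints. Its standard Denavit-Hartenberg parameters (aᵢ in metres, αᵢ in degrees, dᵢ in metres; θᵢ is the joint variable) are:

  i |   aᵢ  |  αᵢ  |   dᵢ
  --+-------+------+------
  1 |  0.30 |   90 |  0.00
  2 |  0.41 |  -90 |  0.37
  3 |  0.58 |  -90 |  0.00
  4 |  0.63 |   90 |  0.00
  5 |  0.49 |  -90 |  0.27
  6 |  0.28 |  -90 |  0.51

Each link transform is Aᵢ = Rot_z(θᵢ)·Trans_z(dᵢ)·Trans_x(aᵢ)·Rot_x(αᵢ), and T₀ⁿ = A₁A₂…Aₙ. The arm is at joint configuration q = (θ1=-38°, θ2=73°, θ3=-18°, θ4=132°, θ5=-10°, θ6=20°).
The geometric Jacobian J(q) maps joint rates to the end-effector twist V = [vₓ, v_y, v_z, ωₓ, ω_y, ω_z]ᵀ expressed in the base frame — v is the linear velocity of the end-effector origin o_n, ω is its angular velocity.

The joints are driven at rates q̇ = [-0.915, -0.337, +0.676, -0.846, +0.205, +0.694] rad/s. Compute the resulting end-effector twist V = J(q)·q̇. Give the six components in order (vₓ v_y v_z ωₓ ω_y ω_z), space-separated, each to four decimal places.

o_n = [1.2449, -0.8889, -0.0929]
J₁: ẑ×o_n = [0.8889, 1.2449, -0.0000], ω = ẑ
J2: z=[-0.6157, -0.7880, 0.0000] o=[0.2364, -0.1847, 0.0000] → [0.0732, -0.0572, 1.2283, -0.6157, -0.7880, 0.0000]
J3: z=[-0.7536, 0.5888, 0.2924] o=[0.1031, -0.5501, 0.3921] → [-0.1865, -0.0316, -0.4169, -0.7536, 0.5888, 0.2924]
J4: z=[0.6567, 0.6938, 0.2955] o=[0.1198, -0.7906, 0.9196] → [-0.6734, 0.9974, -0.8452, 0.6567, 0.6938, 0.2955]
J5: z=[0.5257, -0.7021, 0.4803] o=[0.4605, -0.8914, 0.3993] → [0.3444, 0.6355, 0.5521, 0.5257, -0.7021, 0.4803]
J6: z=[0.7406, 0.6555, 0.1476] o=[0.8074, -1.2173, 0.1053] → [-0.1784, 0.2114, -0.0436, 0.7406, 0.6555, 0.1476]
V = J·q̇ = [-0.4475, -1.7080, 0.1022, -0.2358, 0.3876, -0.7665]

-0.4475 -1.7080 0.1022 -0.2358 0.3876 -0.7665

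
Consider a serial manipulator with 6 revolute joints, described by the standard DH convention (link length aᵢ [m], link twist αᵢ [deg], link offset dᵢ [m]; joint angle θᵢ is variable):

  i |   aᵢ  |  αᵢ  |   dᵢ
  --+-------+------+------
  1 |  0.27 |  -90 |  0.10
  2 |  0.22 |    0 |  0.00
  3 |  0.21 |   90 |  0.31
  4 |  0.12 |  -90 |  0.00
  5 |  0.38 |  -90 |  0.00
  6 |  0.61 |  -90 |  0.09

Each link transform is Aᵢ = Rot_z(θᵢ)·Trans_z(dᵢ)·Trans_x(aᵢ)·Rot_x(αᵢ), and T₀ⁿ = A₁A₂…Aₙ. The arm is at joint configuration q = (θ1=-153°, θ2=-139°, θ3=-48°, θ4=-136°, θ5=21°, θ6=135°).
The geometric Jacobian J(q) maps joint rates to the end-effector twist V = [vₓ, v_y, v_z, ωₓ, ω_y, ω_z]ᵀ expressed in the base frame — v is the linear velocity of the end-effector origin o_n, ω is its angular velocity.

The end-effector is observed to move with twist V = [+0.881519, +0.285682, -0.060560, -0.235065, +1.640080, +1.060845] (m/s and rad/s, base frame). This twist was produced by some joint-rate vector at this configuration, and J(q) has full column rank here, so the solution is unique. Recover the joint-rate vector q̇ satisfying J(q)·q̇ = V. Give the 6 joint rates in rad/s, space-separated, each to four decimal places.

0.9590 -0.3620 -0.8840 0.2230 0.5920 0.4170

o_n = [0.0789, -0.6249, 0.3239]
J₁: ẑ×o_n = [0.6249, 0.0789, -0.0000], ω = ẑ
J2: z=[0.4540, -0.8910, 0.0000] o=[-0.2406, -0.1226, 0.1000] → [-0.1995, -0.1016, 0.0566, 0.4540, -0.8910, 0.0000]
J3: z=[0.4540, -0.8910, 0.0000] o=[-0.0926, -0.0472, 0.2443] → [-0.0709, -0.0361, -0.1094, 0.4540, -0.8910, 0.0000]
J4: z=[-0.1086, -0.0553, -0.9925] o=[0.2338, -0.2288, 0.2187] → [-0.3990, 0.1651, 0.0344, -0.1086, -0.0553, -0.9925]
J5: z=[0.2878, 0.9540, -0.0847] o=[0.1196, -0.1934, 0.2293] → [0.0537, -0.0238, -0.0853, 0.2878, 0.9540, -0.0847]
J6: z=[0.4424, -0.0540, 0.8952] o=[-0.2031, -0.0813, 0.3955] → [0.4905, 0.2842, -0.2252, 0.4424, -0.0540, 0.8952]
q̇ = J⁺·V = [0.9590, -0.3620, -0.8840, 0.2230, 0.5920, 0.4170]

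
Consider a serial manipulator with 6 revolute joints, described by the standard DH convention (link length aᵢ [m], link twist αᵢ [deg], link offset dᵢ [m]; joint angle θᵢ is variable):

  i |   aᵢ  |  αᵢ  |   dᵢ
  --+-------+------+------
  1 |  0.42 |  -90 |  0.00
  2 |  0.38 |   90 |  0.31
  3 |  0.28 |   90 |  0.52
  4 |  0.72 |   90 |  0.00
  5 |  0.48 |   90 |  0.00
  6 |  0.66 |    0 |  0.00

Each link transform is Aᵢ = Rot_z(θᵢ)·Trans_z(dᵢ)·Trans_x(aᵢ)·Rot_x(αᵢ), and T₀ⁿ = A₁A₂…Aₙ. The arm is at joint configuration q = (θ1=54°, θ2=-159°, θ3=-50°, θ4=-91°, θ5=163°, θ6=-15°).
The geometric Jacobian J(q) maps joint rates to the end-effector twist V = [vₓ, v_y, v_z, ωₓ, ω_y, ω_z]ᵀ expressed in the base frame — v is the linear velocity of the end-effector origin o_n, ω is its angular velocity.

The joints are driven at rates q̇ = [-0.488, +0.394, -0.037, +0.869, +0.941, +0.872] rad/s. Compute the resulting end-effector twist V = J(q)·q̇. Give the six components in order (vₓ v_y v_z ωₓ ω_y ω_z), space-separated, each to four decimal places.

o_n = [0.0345, -0.3779, -0.6564]
J₁: ẑ×o_n = [0.3779, 0.0345, -0.0000], ω = ẑ
J2: z=[-0.8090, 0.5878, 0.0000] o=[0.2469, 0.3398, 0.0000] → [-0.3858, -0.5311, 0.7055, -0.8090, 0.5878, 0.0000]
J3: z=[-0.2106, -0.2899, -0.9336] o=[-0.2124, 0.2350, 0.1362] → [-0.3424, -0.3975, 0.2007, -0.2106, -0.2899, -0.9336]
J4: z=[0.9404, 0.2008, -0.2745] o=[-0.2472, -0.1778, -0.2848] → [-0.1296, 0.2722, -0.2448, 0.9404, 0.2008, -0.2745]
J5: z=[-0.2707, 0.9306, -0.2466] o=[-0.0989, 0.0427, 0.3844] → [-1.0723, -0.3146, -0.0103, -0.2707, 0.9306, -0.2466]
J6: z=[0.9595, 0.2815, 0.0092] o=[-0.0615, -0.0697, -0.0808] → [-0.1592, 0.5532, -0.3228, 0.9595, 0.2815, 0.0092]
V = J·q̇ = [-1.5842, 0.2116, -0.2333, 1.0883, 1.5379, -0.9161]

-1.5842 0.2116 -0.2333 1.0883 1.5379 -0.9161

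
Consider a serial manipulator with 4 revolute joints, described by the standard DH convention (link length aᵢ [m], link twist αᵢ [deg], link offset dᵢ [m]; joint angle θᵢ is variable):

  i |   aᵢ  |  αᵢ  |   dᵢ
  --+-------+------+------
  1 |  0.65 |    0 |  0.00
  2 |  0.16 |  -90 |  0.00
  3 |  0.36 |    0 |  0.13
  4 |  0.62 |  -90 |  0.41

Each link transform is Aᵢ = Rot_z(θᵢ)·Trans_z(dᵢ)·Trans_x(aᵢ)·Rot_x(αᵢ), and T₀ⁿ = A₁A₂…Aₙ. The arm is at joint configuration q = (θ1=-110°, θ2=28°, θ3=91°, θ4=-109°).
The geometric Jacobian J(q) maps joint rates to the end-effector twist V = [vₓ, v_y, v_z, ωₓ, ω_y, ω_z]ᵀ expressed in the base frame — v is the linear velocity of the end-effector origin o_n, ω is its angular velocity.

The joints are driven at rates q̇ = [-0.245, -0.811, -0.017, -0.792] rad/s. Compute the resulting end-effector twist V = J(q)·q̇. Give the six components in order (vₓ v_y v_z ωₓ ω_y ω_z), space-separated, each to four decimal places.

-0.8684 -0.4720 0.4769 -0.8011 -0.1126 -1.0560

o_n = [0.4159, -1.2718, -0.1684]
J₁: ẑ×o_n = [1.2718, 0.4159, -0.0000], ω = ẑ
J2: z=[0.0000, 0.0000, 1.0000] o=[-0.2223, -0.6108, 0.0000] → [0.6610, 0.6382, -0.0000, 0.0000, 0.0000, 1.0000]
J3: z=[0.9903, 0.1392, 0.0000] o=[-0.2000, -0.7692, 0.0000] → [-0.0234, 0.1667, -0.5834, 0.9903, 0.1392, 0.0000]
J4: z=[0.9903, 0.1392, 0.0000] o=[-0.0722, -0.7449, -0.3599] → [0.0267, -0.1897, -0.5897, 0.9903, 0.1392, 0.0000]
V = J·q̇ = [-0.8684, -0.4720, 0.4769, -0.8011, -0.1126, -1.0560]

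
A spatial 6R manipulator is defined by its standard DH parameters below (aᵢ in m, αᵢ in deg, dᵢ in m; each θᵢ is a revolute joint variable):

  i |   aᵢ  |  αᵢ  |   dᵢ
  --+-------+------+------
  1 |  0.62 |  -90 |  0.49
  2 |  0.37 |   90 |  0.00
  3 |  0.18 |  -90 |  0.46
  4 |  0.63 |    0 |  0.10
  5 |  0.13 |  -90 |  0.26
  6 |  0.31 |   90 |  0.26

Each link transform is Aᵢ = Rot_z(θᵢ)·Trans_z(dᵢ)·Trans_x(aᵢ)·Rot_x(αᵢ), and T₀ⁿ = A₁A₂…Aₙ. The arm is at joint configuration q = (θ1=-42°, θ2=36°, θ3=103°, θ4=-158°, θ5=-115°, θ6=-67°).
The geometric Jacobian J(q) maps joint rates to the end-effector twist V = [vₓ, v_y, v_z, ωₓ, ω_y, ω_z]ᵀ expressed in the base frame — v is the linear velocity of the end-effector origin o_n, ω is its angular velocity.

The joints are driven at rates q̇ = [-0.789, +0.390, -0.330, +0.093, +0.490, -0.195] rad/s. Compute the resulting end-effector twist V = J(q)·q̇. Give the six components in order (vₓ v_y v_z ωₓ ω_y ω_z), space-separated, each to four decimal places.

o_n = [0.0603, -1.1027, 0.9053]
J₁: ẑ×o_n = [1.1027, 0.0603, -0.0000], ω = ẑ
J2: z=[0.6691, 0.7431, 0.0000] o=[0.4607, -0.4149, 0.4900] → [0.3086, -0.2779, -0.1627, 0.6691, 0.7431, 0.0000]
J3: z=[0.4368, -0.3933, 0.8090] o=[0.6832, -0.6152, 0.2725] → [0.1456, -0.7803, -0.4580, 0.4368, -0.3933, 0.8090]
J4: z=[-0.7363, 0.3603, 0.5727] o=[0.9771, -0.6438, 0.6685] → [0.3482, -0.3507, 0.6682, -0.7363, 0.3603, 0.5727]
J5: z=[-0.7363, 0.3603, 0.5727] o=[0.7048, -1.1947, 0.8394] → [-0.0289, -0.3206, 0.1645, -0.7363, 0.3603, 0.5727]
J6: z=[-0.5389, -0.8241, -0.1744] o=[0.4601, -1.0442, 0.8842] → [-0.0276, 0.0811, -0.2979, -0.5389, -0.8241, -0.1744]
V = J·q̇ = [-0.7742, -0.1040, 0.2885, -0.2074, 0.7904, -0.6881]

-0.7742 -0.1040 0.2885 -0.2074 0.7904 -0.6881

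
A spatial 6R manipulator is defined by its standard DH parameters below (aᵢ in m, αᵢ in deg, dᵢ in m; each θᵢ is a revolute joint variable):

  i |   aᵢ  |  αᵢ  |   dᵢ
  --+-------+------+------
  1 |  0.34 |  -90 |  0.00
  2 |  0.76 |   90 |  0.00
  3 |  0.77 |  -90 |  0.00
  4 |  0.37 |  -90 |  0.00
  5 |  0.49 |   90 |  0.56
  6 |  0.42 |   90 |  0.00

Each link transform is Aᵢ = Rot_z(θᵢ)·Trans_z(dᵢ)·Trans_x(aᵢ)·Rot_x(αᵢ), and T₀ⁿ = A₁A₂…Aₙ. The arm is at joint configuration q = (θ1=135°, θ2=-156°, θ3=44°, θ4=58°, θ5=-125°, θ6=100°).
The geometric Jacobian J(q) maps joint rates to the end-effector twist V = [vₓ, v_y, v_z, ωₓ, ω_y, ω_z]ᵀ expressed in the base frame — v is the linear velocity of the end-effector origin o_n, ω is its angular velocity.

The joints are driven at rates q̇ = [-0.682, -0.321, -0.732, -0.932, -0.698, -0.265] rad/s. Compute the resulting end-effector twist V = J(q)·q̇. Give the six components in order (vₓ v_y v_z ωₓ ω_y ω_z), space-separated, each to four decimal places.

o_n = [-0.2572, -0.1037, 0.7892]
J₁: ẑ×o_n = [0.1037, -0.2572, 0.0000], ω = ẑ
J2: z=[-0.7071, -0.7071, 0.0000] o=[-0.2404, 0.2404, 0.0000] → [-0.5581, 0.5581, 0.2315, -0.7071, -0.7071, 0.0000]
J3: z=[0.2876, -0.2876, -0.9135] o=[0.2505, -0.2505, 0.3091] → [-0.0040, 0.3257, -0.1038, 0.2876, -0.2876, -0.9135]
J4: z=[-0.9574, -0.0599, -0.2825] o=[0.2301, -0.9865, 0.5344] → [0.2342, 0.3816, -0.8744, -0.9574, -0.0599, -0.2825]
J5: z=[-0.1299, 0.9630, 0.2360] o=[0.1347, -1.0837, 0.8784] → [-0.3172, -0.1041, 0.2501, -0.1299, 0.9630, 0.2360]
J6: z=[0.7604, 0.2495, -0.5996] o=[-0.2499, -0.4947, 0.6359] → [0.2727, -0.1122, 0.2991, 0.7604, 0.2495, -0.5996]
V = J·q̇ = [0.0422, -0.4955, 0.5628, 0.7979, -0.2450, 0.2442]

0.0422 -0.4955 0.5628 0.7979 -0.2450 0.2442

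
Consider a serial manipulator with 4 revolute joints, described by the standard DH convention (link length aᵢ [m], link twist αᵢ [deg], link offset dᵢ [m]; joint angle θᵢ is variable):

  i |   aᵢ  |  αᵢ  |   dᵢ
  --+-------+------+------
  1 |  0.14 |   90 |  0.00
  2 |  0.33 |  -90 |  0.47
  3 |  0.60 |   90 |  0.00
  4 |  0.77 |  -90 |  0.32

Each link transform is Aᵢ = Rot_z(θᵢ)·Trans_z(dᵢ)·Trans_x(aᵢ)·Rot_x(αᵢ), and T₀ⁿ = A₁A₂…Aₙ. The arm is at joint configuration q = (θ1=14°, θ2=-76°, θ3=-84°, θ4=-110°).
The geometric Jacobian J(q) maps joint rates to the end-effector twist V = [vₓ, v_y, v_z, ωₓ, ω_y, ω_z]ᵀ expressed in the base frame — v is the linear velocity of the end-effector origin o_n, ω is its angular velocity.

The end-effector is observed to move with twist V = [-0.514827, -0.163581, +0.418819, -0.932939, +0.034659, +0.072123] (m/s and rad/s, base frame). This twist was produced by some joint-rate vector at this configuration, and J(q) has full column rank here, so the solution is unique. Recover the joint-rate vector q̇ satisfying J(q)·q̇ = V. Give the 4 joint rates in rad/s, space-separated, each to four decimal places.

-0.3090 -0.3210 -0.7780 0.5900

o_n = [-0.3316, -0.9466, -0.2206]
J₁: ẑ×o_n = [0.9466, -0.3316, 0.0000], ω = ẑ
J2: z=[0.2419, -0.9703, 0.0000] o=[0.1358, 0.0339, 0.0000] → [0.2140, 0.0534, -0.6907, 0.2419, -0.9703, 0.0000]
J3: z=[0.9415, 0.2347, 0.2419] o=[0.3270, -0.4029, -0.3202] → [0.1549, -0.2531, -0.3573, 0.9415, 0.2347, 0.2419]
J4: z=[-0.2082, -0.1596, 0.9650] o=[0.4861, -0.9782, -0.3811] → [-0.0561, -0.7556, -0.1371, -0.2082, -0.1596, 0.9650]
q̇ = J⁺·V = [-0.3090, -0.3210, -0.7780, 0.5900]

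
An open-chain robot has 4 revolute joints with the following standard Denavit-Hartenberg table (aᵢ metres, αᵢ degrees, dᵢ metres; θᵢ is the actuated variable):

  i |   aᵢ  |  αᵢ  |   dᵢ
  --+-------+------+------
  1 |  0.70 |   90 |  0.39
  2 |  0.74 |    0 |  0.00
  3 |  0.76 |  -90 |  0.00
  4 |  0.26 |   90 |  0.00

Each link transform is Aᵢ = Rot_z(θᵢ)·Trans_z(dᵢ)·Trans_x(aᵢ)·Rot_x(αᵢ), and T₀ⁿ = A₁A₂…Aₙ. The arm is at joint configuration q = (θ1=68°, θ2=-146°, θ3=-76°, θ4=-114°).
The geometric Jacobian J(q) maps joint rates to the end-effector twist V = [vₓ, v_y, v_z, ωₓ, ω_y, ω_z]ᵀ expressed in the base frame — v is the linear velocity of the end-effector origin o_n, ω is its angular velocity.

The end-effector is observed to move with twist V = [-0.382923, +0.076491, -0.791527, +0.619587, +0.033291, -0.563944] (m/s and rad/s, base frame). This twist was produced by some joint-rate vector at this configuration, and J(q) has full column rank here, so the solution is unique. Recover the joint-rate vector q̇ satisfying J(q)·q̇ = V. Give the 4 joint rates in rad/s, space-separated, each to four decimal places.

o_n = [0.0705, -0.4596, 0.4140]
J₁: ẑ×o_n = [0.4596, 0.0705, -0.0000], ω = ẑ
J2: z=[0.9272, -0.3746, 0.0000] o=[0.2622, 0.6490, 0.3900] → [-0.0090, -0.0222, -1.0997, 0.9272, -0.3746, 0.0000]
J3: z=[0.9272, -0.3746, 0.0000] o=[0.0324, 0.0802, -0.0238] → [-0.1640, -0.4059, -0.4862, 0.9272, -0.3746, 0.0000]
J4: z=[-0.2507, -0.6204, -0.7431] o=[-0.1792, -0.4435, 0.4847] → [0.0319, -0.2033, 0.1589, -0.2507, -0.6204, -0.7431]
q̇ = J⁺·V = [-0.8560, 0.7430, -0.1810, -0.3930]

-0.8560 0.7430 -0.1810 -0.3930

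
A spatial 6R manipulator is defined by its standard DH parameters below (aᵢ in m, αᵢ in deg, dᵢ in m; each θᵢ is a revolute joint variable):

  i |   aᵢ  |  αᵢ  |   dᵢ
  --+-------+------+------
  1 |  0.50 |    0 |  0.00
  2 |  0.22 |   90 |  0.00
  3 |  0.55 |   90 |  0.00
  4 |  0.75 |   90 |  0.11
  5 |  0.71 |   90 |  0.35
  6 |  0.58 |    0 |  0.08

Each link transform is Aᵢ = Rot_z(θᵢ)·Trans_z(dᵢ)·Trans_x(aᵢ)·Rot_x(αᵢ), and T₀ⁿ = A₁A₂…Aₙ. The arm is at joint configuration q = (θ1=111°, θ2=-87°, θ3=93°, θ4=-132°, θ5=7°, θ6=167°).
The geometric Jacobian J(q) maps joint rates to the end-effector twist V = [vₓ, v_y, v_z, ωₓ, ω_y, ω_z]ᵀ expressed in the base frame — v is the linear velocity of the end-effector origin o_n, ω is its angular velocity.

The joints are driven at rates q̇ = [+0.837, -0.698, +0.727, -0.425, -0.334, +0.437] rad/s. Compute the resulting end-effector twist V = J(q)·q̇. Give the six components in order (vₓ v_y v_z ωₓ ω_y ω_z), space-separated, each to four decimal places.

o_n = [-0.0568, 0.9043, -0.4086]
J₁: ẑ×o_n = [-0.9043, -0.0568, 0.0000], ω = ẑ
J2: z=[0.0000, 0.0000, 1.0000] o=[-0.1792, 0.4668, 0.0000] → [-0.4375, 0.1223, 0.0000, 0.0000, 0.0000, 1.0000]
J3: z=[0.4067, -0.9135, 0.0000] o=[0.0218, 0.5563, 0.0000] → [0.3732, 0.1662, 0.0697, 0.4067, -0.9135, 0.0000]
J4: z=[0.9123, 0.4062, 0.0523] o=[-0.0045, 0.5446, 0.5492] → [-0.4079, 0.8711, 0.3495, 0.9123, 0.4062, 0.0523]
J5: z=[0.3077, -0.5955, -0.7421] o=[-0.1069, 1.1091, 0.0538] → [0.1234, 0.1052, -0.0332, 0.3077, -0.5955, -0.7421]
J6: z=[-0.9384, -0.3187, -0.1334] o=[-0.1107, 1.4243, -0.6723] → [-0.1534, 0.2403, 0.5051, -0.9384, -0.3187, -0.1334]
V = J·q̇ = [-0.1151, -0.3125, 0.1340, -0.6049, -0.7772, 0.3063]

-0.1151 -0.3125 0.1340 -0.6049 -0.7772 0.3063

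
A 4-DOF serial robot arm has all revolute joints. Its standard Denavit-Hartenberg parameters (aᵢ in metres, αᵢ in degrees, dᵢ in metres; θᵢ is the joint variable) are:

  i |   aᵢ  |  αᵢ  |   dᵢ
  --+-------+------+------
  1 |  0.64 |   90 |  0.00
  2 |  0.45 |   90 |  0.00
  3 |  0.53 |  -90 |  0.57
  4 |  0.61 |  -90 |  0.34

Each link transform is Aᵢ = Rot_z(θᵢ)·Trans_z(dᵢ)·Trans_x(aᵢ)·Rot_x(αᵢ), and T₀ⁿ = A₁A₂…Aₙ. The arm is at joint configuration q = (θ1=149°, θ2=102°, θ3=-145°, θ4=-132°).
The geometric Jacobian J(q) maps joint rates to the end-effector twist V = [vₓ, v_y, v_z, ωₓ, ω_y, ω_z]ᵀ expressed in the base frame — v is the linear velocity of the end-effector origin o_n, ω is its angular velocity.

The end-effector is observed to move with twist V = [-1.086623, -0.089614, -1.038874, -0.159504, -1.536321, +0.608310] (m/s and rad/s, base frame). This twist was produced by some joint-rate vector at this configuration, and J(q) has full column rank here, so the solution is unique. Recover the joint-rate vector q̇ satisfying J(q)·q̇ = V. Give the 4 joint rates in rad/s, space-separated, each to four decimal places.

0.2320 -0.6790 -0.5620 0.8790

o_n = [-1.4888, 0.4881, 0.7461]
J₁: ẑ×o_n = [-0.4881, -1.4888, 0.0000], ω = ẑ
J2: z=[0.5150, 0.8572, 0.0000] o=[-0.5486, 0.3296, 0.0000] → [0.6395, -0.3843, 0.8876, 0.5150, 0.8572, 0.0000]
J3: z=[-0.8384, 0.5038, 0.2079] o=[-0.4684, 0.2814, 0.4402] → [0.1111, 0.0443, 0.3408, -0.8384, 0.5038, 0.2079]
J4: z=[-0.3197, -0.7636, 0.5610] o=[-1.1802, 0.3545, 0.1340] → [-0.5423, 0.0225, -0.2784, -0.3197, -0.7636, 0.5610]
q̇ = J⁺·V = [0.2320, -0.6790, -0.5620, 0.8790]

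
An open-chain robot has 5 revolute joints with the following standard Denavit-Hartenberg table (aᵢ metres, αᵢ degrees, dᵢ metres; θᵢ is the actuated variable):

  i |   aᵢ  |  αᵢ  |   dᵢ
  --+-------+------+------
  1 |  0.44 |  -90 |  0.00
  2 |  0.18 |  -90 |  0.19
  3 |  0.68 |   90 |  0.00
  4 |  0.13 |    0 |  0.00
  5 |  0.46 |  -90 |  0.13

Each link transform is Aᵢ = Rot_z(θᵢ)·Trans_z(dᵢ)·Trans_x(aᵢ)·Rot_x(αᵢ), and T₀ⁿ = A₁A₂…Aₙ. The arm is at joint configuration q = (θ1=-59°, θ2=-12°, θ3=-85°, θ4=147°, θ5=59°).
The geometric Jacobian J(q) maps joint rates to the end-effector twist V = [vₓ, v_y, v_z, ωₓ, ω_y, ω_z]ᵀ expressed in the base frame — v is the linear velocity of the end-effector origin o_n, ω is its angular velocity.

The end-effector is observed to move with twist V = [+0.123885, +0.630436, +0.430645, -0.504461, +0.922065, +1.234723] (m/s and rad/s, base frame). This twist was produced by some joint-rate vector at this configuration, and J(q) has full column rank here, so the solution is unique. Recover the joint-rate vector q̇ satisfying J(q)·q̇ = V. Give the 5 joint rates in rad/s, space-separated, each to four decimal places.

o_n = [0.5520, -0.2232, 0.1413]
J₁: ẑ×o_n = [0.2232, 0.5520, -0.0000], ω = ẑ
J2: z=[0.8572, 0.5150, 0.0000] o=[0.2266, -0.3772, 0.0000] → [0.0728, -0.1212, -0.0356, 0.8572, 0.5150, 0.0000]
J3: z=[0.1071, -0.1782, -0.9781] o=[0.4802, -0.4302, 0.0374] → [0.1840, -0.0814, 0.0350, 0.1071, -0.1782, -0.9781]
J4: z=[-0.4272, 0.8801, -0.2071] o=[1.0907, -0.1310, 0.0497] → [0.0615, 0.1507, 0.5134, -0.4272, 0.8801, -0.2071]
J5: z=[-0.4272, 0.8801, -0.2071] o=[1.0004, -0.1916, -0.0215] → [0.1368, 0.1624, 0.4081, -0.4272, 0.8801, -0.2071]
q̇ = J⁺·V = [0.7740, -0.0390, -0.6690, 0.6750, 0.2600]

0.7740 -0.0390 -0.6690 0.6750 0.2600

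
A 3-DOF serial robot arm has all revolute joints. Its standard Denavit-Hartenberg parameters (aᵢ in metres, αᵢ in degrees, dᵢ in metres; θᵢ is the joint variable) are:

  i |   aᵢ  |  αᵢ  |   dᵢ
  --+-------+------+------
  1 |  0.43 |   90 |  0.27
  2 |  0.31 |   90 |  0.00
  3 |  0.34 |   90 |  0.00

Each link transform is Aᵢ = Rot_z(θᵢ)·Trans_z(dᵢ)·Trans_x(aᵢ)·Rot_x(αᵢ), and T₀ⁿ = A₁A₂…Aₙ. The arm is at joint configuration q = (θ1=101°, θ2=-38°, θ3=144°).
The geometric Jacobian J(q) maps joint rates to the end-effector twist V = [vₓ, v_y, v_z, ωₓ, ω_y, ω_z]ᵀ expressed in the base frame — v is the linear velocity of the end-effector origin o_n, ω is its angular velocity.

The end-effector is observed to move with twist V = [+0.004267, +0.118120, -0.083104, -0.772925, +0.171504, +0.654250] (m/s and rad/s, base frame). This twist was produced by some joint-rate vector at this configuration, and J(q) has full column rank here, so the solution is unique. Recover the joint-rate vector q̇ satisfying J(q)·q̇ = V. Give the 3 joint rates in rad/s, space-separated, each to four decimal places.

o_n = [0.1089, 0.4873, 0.2485]
J₁: ẑ×o_n = [-0.4873, 0.1089, 0.0000], ω = ẑ
J2: z=[0.9816, 0.1908, 0.0000] o=[-0.0820, 0.4221, 0.2700] → [-0.0041, 0.0211, 0.0275, 0.9816, 0.1908, 0.0000]
J3: z=[0.1175, -0.6044, -0.7880] o=[-0.1287, 0.6619, 0.0791] → [-0.2400, -0.2071, 0.1230, 0.1175, -0.6044, -0.7880]
q̇ = J⁺·V = [0.2500, -0.7260, -0.5130]

0.2500 -0.7260 -0.5130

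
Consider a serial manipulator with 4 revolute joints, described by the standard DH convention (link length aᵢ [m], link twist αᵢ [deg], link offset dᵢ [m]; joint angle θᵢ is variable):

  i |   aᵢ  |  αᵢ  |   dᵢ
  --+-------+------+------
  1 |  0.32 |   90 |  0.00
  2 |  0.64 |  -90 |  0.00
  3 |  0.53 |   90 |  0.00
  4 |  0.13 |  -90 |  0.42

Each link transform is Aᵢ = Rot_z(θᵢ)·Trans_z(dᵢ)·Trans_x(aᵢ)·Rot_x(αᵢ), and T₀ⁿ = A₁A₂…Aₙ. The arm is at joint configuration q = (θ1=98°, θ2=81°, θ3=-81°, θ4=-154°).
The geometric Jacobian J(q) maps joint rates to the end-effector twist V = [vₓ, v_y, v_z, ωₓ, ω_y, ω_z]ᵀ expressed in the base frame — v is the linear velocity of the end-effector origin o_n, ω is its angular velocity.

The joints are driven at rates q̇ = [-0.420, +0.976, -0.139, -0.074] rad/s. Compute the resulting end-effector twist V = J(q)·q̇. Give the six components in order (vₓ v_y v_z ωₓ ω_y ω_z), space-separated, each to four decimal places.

o_n = [0.4105, 0.4835, 0.2773]
J₁: ẑ×o_n = [-0.4835, 0.4105, 0.0000], ω = ẑ
J2: z=[0.9903, 0.1392, 0.0000] o=[-0.0445, 0.3169, 0.0000] → [0.0386, -0.2746, 0.1016, 0.9903, 0.1392, 0.0000]
J3: z=[0.1375, -0.9781, 0.1564] o=[-0.0585, 0.4160, 0.6321] → [0.3365, 0.1221, 0.4679, 0.1375, -0.9781, 0.1564]
J4: z=[0.1764, -0.1312, -0.9755] o=[0.4581, 0.5017, 0.7140] → [0.0395, 0.1235, -0.0095, 0.1764, -0.1312, -0.9755]
V = J·q̇ = [0.1910, -0.4665, 0.0348, 0.9343, 0.2815, -0.3696]

0.1910 -0.4665 0.0348 0.9343 0.2815 -0.3696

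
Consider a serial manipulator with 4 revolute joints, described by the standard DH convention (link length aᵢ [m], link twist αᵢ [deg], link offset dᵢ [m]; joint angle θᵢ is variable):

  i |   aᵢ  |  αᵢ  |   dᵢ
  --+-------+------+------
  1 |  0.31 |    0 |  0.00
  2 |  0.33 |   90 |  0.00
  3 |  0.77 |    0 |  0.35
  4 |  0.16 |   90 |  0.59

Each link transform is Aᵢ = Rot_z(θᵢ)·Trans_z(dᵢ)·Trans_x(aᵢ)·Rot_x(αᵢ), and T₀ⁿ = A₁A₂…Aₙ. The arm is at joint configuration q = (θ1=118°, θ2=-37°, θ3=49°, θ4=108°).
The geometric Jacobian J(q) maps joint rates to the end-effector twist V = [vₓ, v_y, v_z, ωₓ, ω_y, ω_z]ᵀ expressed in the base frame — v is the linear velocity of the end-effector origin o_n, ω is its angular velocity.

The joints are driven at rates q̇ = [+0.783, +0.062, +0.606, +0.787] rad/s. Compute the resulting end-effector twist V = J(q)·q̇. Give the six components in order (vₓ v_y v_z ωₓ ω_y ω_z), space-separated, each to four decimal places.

o_n = [0.8905, 0.8061, 0.6436]
J₁: ẑ×o_n = [-0.8061, 0.8905, 0.0000], ω = ẑ
J2: z=[0.0000, 0.0000, 1.0000] o=[-0.1455, 0.2737, 0.0000] → [-0.5324, 1.0360, 0.0000, 0.0000, 0.0000, 1.0000]
J3: z=[0.9877, -0.1564, 0.0000] o=[-0.0939, 0.5997, 0.0000] → [-0.1007, -0.6357, 0.3579, 0.9877, -0.1564, 0.0000]
J4: z=[0.9877, -0.1564, 0.0000] o=[0.3308, 1.0438, 0.5811] → [-0.0098, -0.0617, -0.1473, 0.9877, -0.1564, 0.0000]
V = J·q̇ = [-0.7329, 0.3277, 0.1010, 1.3758, -0.2179, 0.8450]

-0.7329 0.3277 0.1010 1.3758 -0.2179 0.8450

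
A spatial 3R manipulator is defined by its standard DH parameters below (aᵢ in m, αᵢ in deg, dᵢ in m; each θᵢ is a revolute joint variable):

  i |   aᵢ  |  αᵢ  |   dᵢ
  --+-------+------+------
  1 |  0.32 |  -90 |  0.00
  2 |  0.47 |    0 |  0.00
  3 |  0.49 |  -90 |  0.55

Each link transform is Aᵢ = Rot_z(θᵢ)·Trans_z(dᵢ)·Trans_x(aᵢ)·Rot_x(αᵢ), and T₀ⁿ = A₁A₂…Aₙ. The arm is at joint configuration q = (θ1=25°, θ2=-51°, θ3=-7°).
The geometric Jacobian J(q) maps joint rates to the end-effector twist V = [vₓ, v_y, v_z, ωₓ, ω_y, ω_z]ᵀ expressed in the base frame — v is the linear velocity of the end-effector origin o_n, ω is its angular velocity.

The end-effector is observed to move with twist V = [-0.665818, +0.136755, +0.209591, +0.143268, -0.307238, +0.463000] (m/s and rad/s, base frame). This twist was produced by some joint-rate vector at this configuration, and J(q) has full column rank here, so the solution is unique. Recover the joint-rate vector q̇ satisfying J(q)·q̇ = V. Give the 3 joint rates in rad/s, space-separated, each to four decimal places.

o_n = [0.5610, 0.8684, 0.7808]
J₁: ẑ×o_n = [-0.8684, 0.5610, 0.0000], ω = ẑ
J2: z=[-0.4226, 0.9063, 0.0000] o=[0.2900, 0.1352, 0.0000] → [0.7076, 0.3300, -0.5554, -0.4226, 0.9063, 0.0000]
J3: z=[-0.4226, 0.9063, 0.0000] o=[0.5581, 0.2602, 0.3653] → [0.3766, 0.1756, -0.2597, -0.4226, 0.9063, 0.0000]
q̇ = J⁺·V = [0.4630, -0.4110, 0.0720]

0.4630 -0.4110 0.0720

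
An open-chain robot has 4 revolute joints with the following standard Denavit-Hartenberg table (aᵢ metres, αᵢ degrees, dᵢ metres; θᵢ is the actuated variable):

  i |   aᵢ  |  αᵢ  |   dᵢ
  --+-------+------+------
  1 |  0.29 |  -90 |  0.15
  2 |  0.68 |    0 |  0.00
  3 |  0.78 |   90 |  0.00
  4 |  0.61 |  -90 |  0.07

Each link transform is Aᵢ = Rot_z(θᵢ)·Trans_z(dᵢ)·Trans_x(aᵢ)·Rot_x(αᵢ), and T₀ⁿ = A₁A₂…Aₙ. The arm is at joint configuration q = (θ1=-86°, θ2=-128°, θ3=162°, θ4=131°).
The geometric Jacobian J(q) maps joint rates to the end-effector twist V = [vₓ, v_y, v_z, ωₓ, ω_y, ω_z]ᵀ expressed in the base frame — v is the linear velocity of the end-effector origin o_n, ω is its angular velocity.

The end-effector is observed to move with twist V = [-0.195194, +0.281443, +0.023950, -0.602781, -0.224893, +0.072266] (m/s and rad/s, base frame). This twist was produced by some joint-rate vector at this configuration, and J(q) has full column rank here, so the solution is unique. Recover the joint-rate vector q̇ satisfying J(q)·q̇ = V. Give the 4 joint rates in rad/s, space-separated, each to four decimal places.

-0.1980 -0.6650 0.0480 0.3260

o_n = [0.4750, -0.1927, 0.5315]
J₁: ẑ×o_n = [0.1927, 0.4750, -0.0000], ω = ẑ
J2: z=[0.9976, 0.0698, 0.0000] o=[0.0202, -0.2893, 0.1500] → [0.0266, -0.3806, 0.0646, 0.9976, 0.0698, 0.0000]
J3: z=[0.9976, 0.0698, 0.0000] o=[-0.0090, 0.1283, 0.6858] → [-0.0108, 0.1540, -0.3540, 0.9976, 0.0698, 0.0000]
J4: z=[0.0390, -0.5578, 0.8290] o=[0.0361, -0.5167, 0.2497] → [-0.4258, 0.3528, 0.2574, 0.0390, -0.5578, 0.8290]
q̇ = J⁺·V = [-0.1980, -0.6650, 0.0480, 0.3260]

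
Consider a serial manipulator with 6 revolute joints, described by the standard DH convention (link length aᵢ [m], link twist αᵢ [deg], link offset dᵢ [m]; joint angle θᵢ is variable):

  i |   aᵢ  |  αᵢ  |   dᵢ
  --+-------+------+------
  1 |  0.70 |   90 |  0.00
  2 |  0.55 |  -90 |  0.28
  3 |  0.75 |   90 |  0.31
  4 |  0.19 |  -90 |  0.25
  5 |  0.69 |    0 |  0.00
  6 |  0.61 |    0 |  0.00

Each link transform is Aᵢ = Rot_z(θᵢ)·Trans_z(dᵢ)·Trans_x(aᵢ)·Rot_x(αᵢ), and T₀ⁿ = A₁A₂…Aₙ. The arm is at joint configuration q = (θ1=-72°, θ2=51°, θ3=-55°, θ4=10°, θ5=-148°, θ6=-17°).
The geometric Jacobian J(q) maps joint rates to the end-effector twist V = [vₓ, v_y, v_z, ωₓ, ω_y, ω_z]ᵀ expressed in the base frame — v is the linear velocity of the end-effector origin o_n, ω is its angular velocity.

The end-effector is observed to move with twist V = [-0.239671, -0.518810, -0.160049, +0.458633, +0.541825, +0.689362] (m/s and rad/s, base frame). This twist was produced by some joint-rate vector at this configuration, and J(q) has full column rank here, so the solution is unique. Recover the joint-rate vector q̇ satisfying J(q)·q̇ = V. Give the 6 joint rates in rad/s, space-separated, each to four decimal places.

0.7600 -0.7770 0.1080 0.3370 0.8620 -0.7220

o_n = [-0.3751, -0.6057, -0.0753]
J₁: ẑ×o_n = [0.6057, -0.3751, 0.0000], ω = ẑ
J2: z=[-0.9511, -0.3090, 0.0000] o=[0.2163, -0.6657, 0.0000] → [0.0233, -0.0716, -0.2399, -0.9511, -0.3090, 0.0000]
J3: z=[-0.2402, 0.7391, 0.6293] o=[0.0570, -1.0814, 0.4274] → [-0.6710, -0.3927, 0.2051, -0.2402, 0.7391, 0.6293]
J4: z=[-0.7048, 0.3130, -0.6366] o=[-0.5181, -1.2996, 0.9568] → [0.1187, -0.8185, -0.5339, -0.7048, 0.3130, -0.6366]
J5: z=[-0.1206, 0.8314, 0.5424] o=[-0.8271, -1.3086, 0.9019] → [-1.1937, 0.1273, -0.4606, -0.1206, 0.8314, 0.5424]
J6: z=[-0.1206, 0.8314, 0.5424] o=[-0.6758, -0.9255, 0.3483] → [-0.5257, 0.1120, -0.2885, -0.1206, 0.8314, 0.5424]
q̇ = J⁺·V = [0.7600, -0.7770, 0.1080, 0.3370, 0.8620, -0.7220]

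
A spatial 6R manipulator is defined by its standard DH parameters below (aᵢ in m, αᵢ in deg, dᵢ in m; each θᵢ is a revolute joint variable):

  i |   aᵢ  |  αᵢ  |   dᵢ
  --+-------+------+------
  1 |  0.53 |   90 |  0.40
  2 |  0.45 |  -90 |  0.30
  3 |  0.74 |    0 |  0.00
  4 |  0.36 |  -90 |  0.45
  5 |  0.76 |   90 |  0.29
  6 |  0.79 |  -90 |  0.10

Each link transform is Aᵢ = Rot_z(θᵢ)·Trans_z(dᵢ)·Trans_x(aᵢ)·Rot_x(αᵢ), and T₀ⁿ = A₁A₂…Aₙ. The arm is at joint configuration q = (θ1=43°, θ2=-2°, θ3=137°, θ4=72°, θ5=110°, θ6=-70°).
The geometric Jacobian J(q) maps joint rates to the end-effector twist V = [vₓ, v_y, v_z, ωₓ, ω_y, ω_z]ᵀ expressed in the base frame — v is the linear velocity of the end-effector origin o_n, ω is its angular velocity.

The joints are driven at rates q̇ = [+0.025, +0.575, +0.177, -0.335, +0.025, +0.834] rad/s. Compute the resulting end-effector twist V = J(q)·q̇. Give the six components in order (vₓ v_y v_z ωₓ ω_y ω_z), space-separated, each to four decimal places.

o_n = [-0.2942, 0.4791, -0.1380]
J₁: ẑ×o_n = [-0.4791, -0.2942, 0.0000], ω = ẑ
J2: z=[0.6820, -0.7314, 0.0000] o=[0.3876, 0.3615, 0.4000] → [0.3935, 0.3669, -0.4184, 0.6820, -0.7314, 0.0000]
J3: z=[0.0255, 0.0238, 0.9994] o=[0.9211, 0.4488, 0.3843] → [-0.0428, -1.2013, 0.0297, 0.0255, 0.0238, 0.9994]
J4: z=[0.0255, 0.0238, 0.9994] o=[0.1814, 0.4490, 0.4032] → [-0.0430, -0.4615, 0.0121, 0.0255, 0.0238, 0.9994]
J5: z=[0.9508, -0.3092, -0.0169] o=[0.0817, 0.1175, 0.8639] → [0.3159, 0.9590, 0.2276, 0.9508, -0.3092, -0.0169]
J6: z=[-0.2987, -0.9015, -0.3131] o=[0.4195, 0.2579, 0.1373] → [0.3175, 0.1412, -0.7095, -0.2987, -0.9015, -0.3131]
V = J·q̇ = [0.4938, 0.2873, -0.8254, 0.1627, -1.1839, -0.3945]

0.4938 0.2873 -0.8254 0.1627 -1.1839 -0.3945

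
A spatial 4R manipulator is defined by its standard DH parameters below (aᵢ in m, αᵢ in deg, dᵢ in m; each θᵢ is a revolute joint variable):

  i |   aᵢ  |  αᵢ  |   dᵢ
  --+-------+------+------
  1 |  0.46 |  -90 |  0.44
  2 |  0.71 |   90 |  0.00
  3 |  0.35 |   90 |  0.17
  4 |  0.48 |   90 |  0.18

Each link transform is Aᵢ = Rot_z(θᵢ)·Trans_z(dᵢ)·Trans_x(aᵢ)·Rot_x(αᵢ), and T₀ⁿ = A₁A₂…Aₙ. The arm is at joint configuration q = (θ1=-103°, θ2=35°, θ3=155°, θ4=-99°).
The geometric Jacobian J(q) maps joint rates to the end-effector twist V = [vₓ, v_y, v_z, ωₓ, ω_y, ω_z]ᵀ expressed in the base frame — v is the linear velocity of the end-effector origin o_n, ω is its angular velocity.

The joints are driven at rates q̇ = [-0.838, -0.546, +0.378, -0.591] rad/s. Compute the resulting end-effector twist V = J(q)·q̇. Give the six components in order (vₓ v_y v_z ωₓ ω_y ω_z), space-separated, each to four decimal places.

-0.9256 -0.4895 0.0962 -1.0567 0.2314 -0.3851

o_n = [0.1090, -0.7696, -0.1171]
J₁: ẑ×o_n = [0.7696, 0.1090, -0.0000], ω = ẑ
J2: z=[0.9744, -0.2250, 0.0000] o=[-0.1035, -0.4482, 0.4400] → [0.1253, 0.5428, -0.2654, 0.9744, -0.2250, 0.0000]
J3: z=[-0.1290, -0.5589, 0.8192] o=[-0.2343, -1.0149, 0.0328] → [-0.1172, 0.2619, 0.1602, -0.1290, -0.5589, 0.8192]
J4: z=[0.8052, -0.5412, -0.2424] o=[-0.0537, -0.8900, 0.3540] → [0.2841, 0.3398, 0.1849, 0.8052, -0.5412, -0.2424]
V = J·q̇ = [-0.9256, -0.4895, 0.0962, -1.0567, 0.2314, -0.3851]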